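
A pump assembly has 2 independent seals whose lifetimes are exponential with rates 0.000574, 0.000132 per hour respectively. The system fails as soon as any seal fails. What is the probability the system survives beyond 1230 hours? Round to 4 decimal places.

The time to first failure is exponential with rate Σλ = 0.000574 + 0.000132 = 0.000706.
P(min > 1230) = e^(−0.000706·1230) = e^(−0.86838) ≈ 0.4196.

0.4196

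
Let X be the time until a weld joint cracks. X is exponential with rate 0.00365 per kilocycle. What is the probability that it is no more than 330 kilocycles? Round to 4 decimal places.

P(X ≤ 330) = 1 − e^(−λ·330) = 1 − e^(−1.2045) ≈ 0.7002.

0.7002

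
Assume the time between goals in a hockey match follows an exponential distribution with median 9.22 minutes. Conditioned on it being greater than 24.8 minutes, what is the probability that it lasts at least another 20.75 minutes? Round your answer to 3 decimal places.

0.210

For an exponential, median = ln(2)/λ, so λ = ln 2 / 9.22 = 0.0751787 per minute.
The exponential is memoryless, so the remaining time is again Exp(λ): the condition X > 24.8 is irrelevant.
P(X > 20.75) = e^(−1.56) ≈ 0.210.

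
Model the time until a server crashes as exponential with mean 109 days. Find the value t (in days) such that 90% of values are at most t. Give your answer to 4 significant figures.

251.0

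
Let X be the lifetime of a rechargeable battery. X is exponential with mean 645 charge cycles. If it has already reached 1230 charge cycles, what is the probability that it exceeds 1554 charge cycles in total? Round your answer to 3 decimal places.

The rate is λ = 1/645 = 0.00155039 per charge cycle.
The exponential is memoryless, so the remaining time is again Exp(λ): the condition X > 1230 is irrelevant.
P(X > 324) = e^(−0.50233) ≈ 0.605.

0.605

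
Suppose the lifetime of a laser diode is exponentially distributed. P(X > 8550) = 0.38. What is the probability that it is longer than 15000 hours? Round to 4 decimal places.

0.1831

e^(−λ·8550) = 0.38 ⇒ λ = −ln(0.38)/8550 = 0.000113168.
P(X > 15000) = e^(−0.000113168·15000) = e^(−1.6975) ≈ 0.1831.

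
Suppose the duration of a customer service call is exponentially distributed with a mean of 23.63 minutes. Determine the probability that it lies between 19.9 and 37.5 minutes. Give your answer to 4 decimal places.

The rate is λ = 1/23.63 = 0.0423191 per minute.
P(19.9 < X < 37.5) = e^(−λ·19.9) − e^(−λ·37.5) = 0.43078 − 0.20455 ≈ 0.2262.

0.2262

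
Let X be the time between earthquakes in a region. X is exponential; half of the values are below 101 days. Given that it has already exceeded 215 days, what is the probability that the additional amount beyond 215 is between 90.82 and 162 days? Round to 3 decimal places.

For an exponential, median = ln(2)/λ, so λ = ln 2 / 101 = 0.00686284 per day.
Memoryless: the residual past 215 is again Exp(λ).
P(90.82 < residual < 162) = e^(−λ·90.82) − e^(−λ·162) = 0.53618 − 0.32897 ≈ 0.207.

0.207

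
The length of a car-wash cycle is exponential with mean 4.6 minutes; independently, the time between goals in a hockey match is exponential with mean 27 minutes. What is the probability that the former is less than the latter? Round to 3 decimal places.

λ_1 = 1/4.6 = 0.217391, λ_2 = 1/27 = 0.037037.
For independent exponentials, P(the former < the latter) = λ_1/(λ_1+λ_2) = 0.217391/0.254428 ≈ 0.854.

0.854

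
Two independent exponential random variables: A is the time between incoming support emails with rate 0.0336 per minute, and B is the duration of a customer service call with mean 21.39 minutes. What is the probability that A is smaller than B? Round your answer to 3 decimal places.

λ_1 = 0.0336, λ_2 = 1/21.39 = 0.0467508.
For independent exponentials, P(A < B) = λ_1/(λ_1+λ_2) = 0.0336/0.0803508 ≈ 0.418.

0.418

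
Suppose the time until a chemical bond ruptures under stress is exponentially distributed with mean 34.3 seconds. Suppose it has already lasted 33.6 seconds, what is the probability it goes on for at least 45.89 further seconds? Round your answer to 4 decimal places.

The rate is λ = 1/34.3 = 0.0291545 per second.
P(X > s+t | X > s) = e^(−λ(s+t))/e^(−λs) = e^(−λt), independent of s = 33.6.
P(X > 45.89) = e^(−1.3379) ≈ 0.2624.

0.2624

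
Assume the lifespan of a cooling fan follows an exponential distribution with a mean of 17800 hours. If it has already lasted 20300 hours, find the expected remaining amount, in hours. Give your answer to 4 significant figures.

17800

The rate is λ = 1/17800 = 0.0000561798 per hour.
By memorylessness, the remaining amount past any threshold is again Exp(λ) with mean 1/λ = 17800 hours.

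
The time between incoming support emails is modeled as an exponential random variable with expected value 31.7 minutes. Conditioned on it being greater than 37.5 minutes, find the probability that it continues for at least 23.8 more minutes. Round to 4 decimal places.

The rate is λ = 1/31.7 = 0.0315457 per minute.
The exponential is memoryless, so the remaining time is again Exp(λ): the condition X > 37.5 is irrelevant.
P(X > 23.8) = e^(−0.75079) ≈ 0.4720.

0.4720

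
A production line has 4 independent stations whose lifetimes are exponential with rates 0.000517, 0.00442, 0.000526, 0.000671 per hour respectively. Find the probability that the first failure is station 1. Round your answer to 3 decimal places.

The time to first failure is exponential with rate Σλ = 0.000517 + 0.00442 + 0.000526 + 0.000671 = 0.006134.
P(station 1 first) = λ_1/Σλ = 0.000517/0.006134 ≈ 0.084.

0.084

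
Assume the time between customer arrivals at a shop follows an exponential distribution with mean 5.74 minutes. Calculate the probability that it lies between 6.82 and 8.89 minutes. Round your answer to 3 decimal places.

0.092

The rate is λ = 1/5.74 = 0.174216 per minute.
P(6.82 < X < 8.89) = e^(−λ·6.82) − e^(−λ·8.89) = 0.30478 − 0.21251 ≈ 0.092.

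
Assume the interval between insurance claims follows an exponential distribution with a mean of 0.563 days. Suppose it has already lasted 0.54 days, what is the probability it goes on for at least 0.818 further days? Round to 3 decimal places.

0.234

The rate is λ = 1/0.563 = 1.7762 per day.
By the memoryless property, P(X > 0.54+0.818 | X > 0.54) = P(X > 0.818).
P(X > 0.818) = e^(−1.4529) ≈ 0.234.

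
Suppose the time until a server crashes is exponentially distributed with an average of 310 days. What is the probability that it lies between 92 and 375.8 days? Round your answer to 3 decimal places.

The rate is λ = 1/310 = 0.00322581 per day.
P(92 < X < 375.8) = e^(−λ·92) − e^(−λ·375.8) = 0.74321 − 0.29752 ≈ 0.446.

0.446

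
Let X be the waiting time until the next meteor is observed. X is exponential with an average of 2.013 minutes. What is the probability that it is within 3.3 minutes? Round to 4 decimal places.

0.8059

The rate is λ = 1/2.013 = 0.496771 per minute.
P(X ≤ 3.3) = 1 − e^(−λ·3.3) = 1 − e^(−1.6393) ≈ 0.8059.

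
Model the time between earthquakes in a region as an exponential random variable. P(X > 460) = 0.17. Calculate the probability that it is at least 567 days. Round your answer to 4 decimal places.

0.1126

e^(−λ·460) = 0.17 ⇒ λ = −ln(0.17)/460 = 0.00385208.
P(X > 567) = e^(−0.00385208·567) = e^(−2.1841) ≈ 0.1126.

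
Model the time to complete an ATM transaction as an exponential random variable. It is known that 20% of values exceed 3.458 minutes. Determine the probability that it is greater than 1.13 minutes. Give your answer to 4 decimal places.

0.5910

e^(−λ·3.458) = 0.20 ⇒ λ = −ln(0.20)/3.458 = 0.465424.
P(X > 1.13) = e^(−0.465424·1.13) = e^(−0.52593) ≈ 0.5910.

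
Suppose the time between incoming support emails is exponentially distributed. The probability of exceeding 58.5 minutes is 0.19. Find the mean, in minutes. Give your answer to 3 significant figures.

35.2

e^(−λ·58.5) = 0.19 ⇒ λ = −ln(0.19)/58.5 = 0.0283886.
Mean = 1/λ = 35.2254 minutes.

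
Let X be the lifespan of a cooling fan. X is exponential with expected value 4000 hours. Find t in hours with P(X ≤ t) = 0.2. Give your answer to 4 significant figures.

892.6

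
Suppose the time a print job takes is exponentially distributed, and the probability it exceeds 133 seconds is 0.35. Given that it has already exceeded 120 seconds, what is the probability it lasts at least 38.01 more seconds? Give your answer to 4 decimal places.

From e^(−λ·133) = 0.35, λ = −ln(0.35)/133 = 0.0078934.
Memoryless: P(X > 120+38.01 | X > 120) = P(X > 38.01) = e^(−0.0078934·38.01) ≈ 0.7408.

0.7408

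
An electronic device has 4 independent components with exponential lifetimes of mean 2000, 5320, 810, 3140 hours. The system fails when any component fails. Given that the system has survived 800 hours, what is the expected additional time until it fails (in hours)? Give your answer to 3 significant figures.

First-failure rate Σλ = 1/2000 + 1/5320 + 1/810 + 1/3140 = 0.00224101.
By memorylessness the expected residual is 1/Σλ = 446.228 hours, regardless of the 800 already elapsed.

446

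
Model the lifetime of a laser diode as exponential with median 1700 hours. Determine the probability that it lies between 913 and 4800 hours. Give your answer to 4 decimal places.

0.5479

For an exponential, median = ln(2)/λ, so λ = ln 2 / 1700 = 0.000407734 per hour.
P(913 < X < 4800) = e^(−λ·913) − e^(−λ·4800) = 0.68917 − 0.14126 ≈ 0.5479.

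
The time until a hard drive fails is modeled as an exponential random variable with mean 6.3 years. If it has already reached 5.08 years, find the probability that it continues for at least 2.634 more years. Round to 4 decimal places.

0.6583

The rate is λ = 1/6.3 = 0.15873 per year.
P(X > s+t | X > s) = e^(−λ(s+t))/e^(−λs) = e^(−λt), independent of s = 5.08.
P(X > 2.634) = e^(−0.4181) ≈ 0.6583.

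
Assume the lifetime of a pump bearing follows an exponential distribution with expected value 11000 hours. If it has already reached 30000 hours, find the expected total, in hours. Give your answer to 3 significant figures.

The rate is λ = 1/11000 = 0.0000909091 per hour.
By memorylessness, E[X | X > 30000] = 30000 + 1/λ = 30000 + 11000 = 41000 hours.

41000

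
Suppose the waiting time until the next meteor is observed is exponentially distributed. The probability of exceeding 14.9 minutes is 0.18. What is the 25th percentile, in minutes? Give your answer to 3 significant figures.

e^(−λ·14.9) = 0.18 ⇒ λ = −ln(0.18)/14.9 = 0.115087.
25th percentile: 1 − e^(−λt) = 0.25, t = −ln(0.75)/λ = 2.49969 minutes.

2.50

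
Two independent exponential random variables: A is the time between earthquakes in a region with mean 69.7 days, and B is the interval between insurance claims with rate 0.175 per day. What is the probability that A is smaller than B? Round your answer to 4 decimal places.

λ_1 = 1/69.7 = 0.0143472, λ_2 = 0.175.
For independent exponentials, P(A < B) = λ_1/(λ_1+λ_2) = 0.0143472/0.189347 ≈ 0.0758.

0.0758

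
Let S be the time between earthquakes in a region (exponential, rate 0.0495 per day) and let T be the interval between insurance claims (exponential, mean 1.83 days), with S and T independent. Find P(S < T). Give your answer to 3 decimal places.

0.083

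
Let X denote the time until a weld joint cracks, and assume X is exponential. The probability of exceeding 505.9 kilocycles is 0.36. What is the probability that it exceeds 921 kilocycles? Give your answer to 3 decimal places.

0.156

e^(−λ·505.9) = 0.36 ⇒ λ = −ln(0.36)/505.9 = 0.00201947.
P(X > 921) = e^(−0.00201947·921) = e^(−1.8599) ≈ 0.156.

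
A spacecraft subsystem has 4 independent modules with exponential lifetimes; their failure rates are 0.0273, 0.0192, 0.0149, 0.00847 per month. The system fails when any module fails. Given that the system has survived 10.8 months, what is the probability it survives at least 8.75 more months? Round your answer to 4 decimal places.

0.5426

Time to first failure ~ Exp(Σλ) with Σλ = 0.06987.
By memorylessness, P(T > 10.8+8.75 | T > 10.8) = P(T > 8.75) = e^(−0.06987·8.75) ≈ 0.5426.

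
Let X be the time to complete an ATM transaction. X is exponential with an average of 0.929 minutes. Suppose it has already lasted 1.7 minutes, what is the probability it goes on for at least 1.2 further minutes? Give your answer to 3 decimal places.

The rate is λ = 1/0.929 = 1.07643 per minute.
P(X > s+t | X > s) = e^(−λ(s+t))/e^(−λs) = e^(−λt), independent of s = 1.7.
P(X > 1.2) = e^(−1.2917) ≈ 0.275.

0.275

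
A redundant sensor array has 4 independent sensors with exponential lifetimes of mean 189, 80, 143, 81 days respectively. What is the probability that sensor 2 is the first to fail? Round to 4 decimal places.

0.3367

Rates: λ_i = 1/mean_i → 0.00529101, 0.0125, 0.00699301, 0.0123457; Σλ = 0.0371297.
P(sensor 2 first) = λ_2/Σλ = 0.0125/0.0371297 ≈ 0.3367.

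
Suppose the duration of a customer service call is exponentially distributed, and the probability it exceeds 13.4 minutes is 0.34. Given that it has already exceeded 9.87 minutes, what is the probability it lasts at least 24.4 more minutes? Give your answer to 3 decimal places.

0.140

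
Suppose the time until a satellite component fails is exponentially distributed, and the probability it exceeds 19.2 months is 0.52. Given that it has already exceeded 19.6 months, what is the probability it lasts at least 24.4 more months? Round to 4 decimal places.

0.4356

From e^(−λ·19.2) = 0.52, λ = −ln(0.52)/19.2 = 0.0340587.
Memoryless: P(X > 19.6+24.4 | X > 19.6) = P(X > 24.4) = e^(−0.0340587·24.4) ≈ 0.4356.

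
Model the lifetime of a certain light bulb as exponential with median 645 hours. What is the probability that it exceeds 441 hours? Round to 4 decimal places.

0.6226

For an exponential, median = ln(2)/λ, so λ = ln 2 / 645 = 0.00107465 per hour.
P(X > 441) = e^(−λ·441) = e^(−0.47392) ≈ 0.6226.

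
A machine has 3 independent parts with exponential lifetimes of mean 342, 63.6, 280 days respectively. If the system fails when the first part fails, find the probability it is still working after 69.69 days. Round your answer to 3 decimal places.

The first failure time is exponential with rate Σλ_i = 1/342 + 1/63.6 + 1/280 = 0.0222187 per day.
P(min > 69.69) = e^(−0.0222187·69.69) = e^(−1.5484) ≈ 0.213.

0.213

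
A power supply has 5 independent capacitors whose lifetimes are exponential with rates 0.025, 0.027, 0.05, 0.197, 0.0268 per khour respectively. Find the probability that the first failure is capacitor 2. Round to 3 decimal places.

0.083

The time to first failure is exponential with rate Σλ = 0.025 + 0.027 + 0.05 + 0.197 + 0.0268 = 0.3258.
P(capacitor 2 first) = λ_2/Σλ = 0.027/0.3258 ≈ 0.083.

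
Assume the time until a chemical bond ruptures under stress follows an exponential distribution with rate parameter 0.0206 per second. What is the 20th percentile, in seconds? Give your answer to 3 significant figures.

Set 1 − e^(−λt) = 0.2, so t = −ln(0.8)/λ = 0.22314/0.0206 ≈ 10.8322 seconds.

10.8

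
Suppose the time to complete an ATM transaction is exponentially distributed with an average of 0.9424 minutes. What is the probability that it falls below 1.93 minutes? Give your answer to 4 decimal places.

0.8710

The rate is λ = 1/0.9424 = 1.06112 per minute.
P(X ≤ 1.93) = 1 − e^(−λ·1.93) = 1 − e^(−2.048) ≈ 0.8710.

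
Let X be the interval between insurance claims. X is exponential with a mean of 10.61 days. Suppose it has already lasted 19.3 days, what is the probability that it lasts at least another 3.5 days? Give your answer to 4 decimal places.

0.7190

The rate is λ = 1/10.61 = 0.0942507 per day.
The exponential is memoryless, so the remaining time is again Exp(λ): the condition X > 19.3 is irrelevant.
P(X > 3.5) = e^(−0.32988) ≈ 0.7190.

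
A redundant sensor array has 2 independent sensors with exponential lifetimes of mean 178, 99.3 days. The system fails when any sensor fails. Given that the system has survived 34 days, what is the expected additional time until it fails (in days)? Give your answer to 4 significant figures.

First-failure rate Σλ = 1/178 + 1/99.3 = 0.0156885.
By memorylessness the expected residual is 1/Σλ = 63.7411 days, regardless of the 34 already elapsed.

63.74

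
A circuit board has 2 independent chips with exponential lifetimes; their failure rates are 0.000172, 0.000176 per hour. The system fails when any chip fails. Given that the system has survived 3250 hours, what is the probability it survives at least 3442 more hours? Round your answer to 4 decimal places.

Time to first failure ~ Exp(Σλ) with Σλ = 0.000348.
By memorylessness, P(T > 3250+3442 | T > 3250) = P(T > 3442) = e^(−0.000348·3442) ≈ 0.3019.

0.3019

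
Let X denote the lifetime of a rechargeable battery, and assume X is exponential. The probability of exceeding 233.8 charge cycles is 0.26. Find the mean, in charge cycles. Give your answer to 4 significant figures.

173.6

e^(−λ·233.8) = 0.26 ⇒ λ = −ln(0.26)/233.8 = 0.00576165.
Mean = 1/λ = 173.561 charge cycles.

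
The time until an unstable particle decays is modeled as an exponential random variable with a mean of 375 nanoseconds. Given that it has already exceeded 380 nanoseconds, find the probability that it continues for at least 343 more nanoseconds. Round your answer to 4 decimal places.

0.4007

The rate is λ = 1/375 = 0.00266667 per nanosecond.
The exponential is memoryless, so the remaining time is again Exp(λ): the condition X > 380 is irrelevant.
P(X > 343) = e^(−0.91467) ≈ 0.4007.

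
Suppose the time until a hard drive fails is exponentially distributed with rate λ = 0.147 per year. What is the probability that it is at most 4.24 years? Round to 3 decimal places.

0.464

P(X ≤ 4.24) = 1 − e^(−λ·4.24) = 1 − e^(−0.62328) ≈ 0.464.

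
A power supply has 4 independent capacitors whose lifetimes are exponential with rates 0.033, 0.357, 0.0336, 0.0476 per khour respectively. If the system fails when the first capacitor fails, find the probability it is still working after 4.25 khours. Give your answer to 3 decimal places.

0.135

The time to first failure is exponential with rate Σλ = 0.033 + 0.357 + 0.0336 + 0.0476 = 0.4712.
P(min > 4.25) = e^(−0.4712·4.25) = e^(−2.0026) ≈ 0.135.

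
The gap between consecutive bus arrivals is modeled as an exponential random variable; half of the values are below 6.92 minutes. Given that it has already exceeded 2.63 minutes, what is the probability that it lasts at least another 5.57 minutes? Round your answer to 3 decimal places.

0.572

For an exponential, median = ln(2)/λ, so λ = ln 2 / 6.92 = 0.100166 per minute.
The exponential is memoryless, so the remaining time is again Exp(λ): the condition X > 2.63 is irrelevant.
P(X > 5.57) = e^(−0.55792) ≈ 0.572.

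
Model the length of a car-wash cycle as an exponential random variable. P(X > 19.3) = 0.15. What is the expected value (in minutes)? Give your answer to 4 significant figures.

10.17

e^(−λ·19.3) = 0.15 ⇒ λ = −ln(0.15)/19.3 = 0.0982964.
Mean = 1/λ = 10.1733 minutes.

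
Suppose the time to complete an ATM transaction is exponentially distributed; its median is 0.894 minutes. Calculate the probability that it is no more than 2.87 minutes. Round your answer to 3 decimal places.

0.892

For an exponential, median = ln(2)/λ, so λ = ln 2 / 0.894 = 0.775332 per minute.
P(X ≤ 2.87) = 1 − e^(−λ·2.87) = 1 − e^(−2.2252) ≈ 0.892.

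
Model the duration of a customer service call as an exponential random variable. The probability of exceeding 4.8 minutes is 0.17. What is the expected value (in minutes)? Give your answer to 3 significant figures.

e^(−λ·4.8) = 0.17 ⇒ λ = −ln(0.17)/4.8 = 0.369158.
Mean = 1/λ = 2.70887 minutes.

2.71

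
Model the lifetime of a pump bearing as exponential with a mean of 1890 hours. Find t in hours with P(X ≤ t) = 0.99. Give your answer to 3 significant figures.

8700

The rate is λ = 1/1890 = 0.000529101 per hour.
Set 1 − e^(−λt) = 0.99, so t = −ln(0.01)/λ = 4.6052/0.000529101 ≈ 8703.77 hours.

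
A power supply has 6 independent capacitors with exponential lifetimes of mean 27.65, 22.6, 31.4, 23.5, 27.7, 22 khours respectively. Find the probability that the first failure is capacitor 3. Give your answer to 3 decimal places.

0.135

Rates: λ_i = 1/mean_i → 0.0361664, 0.0442478, 0.0318471, 0.0425532, 0.0361011, 0.0454545; Σλ = 0.23637.
P(capacitor 3 first) = λ_3/Σλ = 0.0318471/0.23637 ≈ 0.135.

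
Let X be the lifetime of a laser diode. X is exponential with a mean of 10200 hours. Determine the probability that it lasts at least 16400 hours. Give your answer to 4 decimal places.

The rate is λ = 1/10200 = 0.0000980392 per hour.
P(X > 16400) = e^(−λ·16400) = e^(−1.6078) ≈ 0.2003.

0.2003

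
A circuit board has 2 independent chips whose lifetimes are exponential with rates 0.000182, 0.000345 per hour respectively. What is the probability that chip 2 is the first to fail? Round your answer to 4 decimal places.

0.6546

The time to first failure is exponential with rate Σλ = 0.000182 + 0.000345 = 0.000527.
P(chip 2 first) = λ_2/Σλ = 0.000345/0.000527 ≈ 0.6546.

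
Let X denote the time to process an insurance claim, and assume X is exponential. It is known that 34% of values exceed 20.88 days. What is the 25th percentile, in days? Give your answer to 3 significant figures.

5.57

e^(−λ·20.88) = 0.34 ⇒ λ = −ln(0.34)/20.88 = 0.0516671.
25th percentile: 1 − e^(−λt) = 0.25, t = −ln(0.75)/λ = 5.56799 days.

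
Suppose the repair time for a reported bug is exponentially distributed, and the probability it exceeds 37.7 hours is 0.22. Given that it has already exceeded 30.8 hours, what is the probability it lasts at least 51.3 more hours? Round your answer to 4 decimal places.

From e^(−λ·37.7) = 0.22, λ = −ln(0.22)/37.7 = 0.0401625.
Memoryless: P(X > 30.8+51.3 | X > 30.8) = P(X > 51.3) = e^(−0.0401625·51.3) ≈ 0.1274.

0.1274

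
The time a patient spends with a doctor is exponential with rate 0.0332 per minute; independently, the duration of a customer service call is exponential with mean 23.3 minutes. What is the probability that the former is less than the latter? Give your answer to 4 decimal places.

λ_1 = 0.0332, λ_2 = 1/23.3 = 0.0429185.
For independent exponentials, P(the former < the latter) = λ_1/(λ_1+λ_2) = 0.0332/0.0761185 ≈ 0.4362.

0.4362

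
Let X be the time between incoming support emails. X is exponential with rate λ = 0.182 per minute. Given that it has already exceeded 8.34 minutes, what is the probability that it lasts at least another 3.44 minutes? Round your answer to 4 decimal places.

0.5347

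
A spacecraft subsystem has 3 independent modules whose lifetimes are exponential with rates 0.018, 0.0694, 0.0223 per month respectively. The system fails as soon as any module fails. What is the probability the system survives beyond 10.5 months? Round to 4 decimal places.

0.3161

The time to first failure is exponential with rate Σλ = 0.018 + 0.0694 + 0.0223 = 0.1097.
P(min > 10.5) = e^(−0.1097·10.5) = e^(−1.1519) ≈ 0.3161.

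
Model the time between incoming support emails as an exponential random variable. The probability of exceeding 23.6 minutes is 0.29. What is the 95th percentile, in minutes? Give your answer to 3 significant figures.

57.1

e^(−λ·23.6) = 0.29 ⇒ λ = −ln(0.29)/23.6 = 0.0524523.
95th percentile: 1 − e^(−λt) = 0.95, t = −ln(0.05)/λ = 57.1135 minutes.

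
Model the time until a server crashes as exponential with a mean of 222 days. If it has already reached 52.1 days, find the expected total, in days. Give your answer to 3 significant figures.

The rate is λ = 1/222 = 0.0045045 per day.
By memorylessness, E[X | X > 52.1] = 52.1 + 1/λ = 52.1 + 222 = 274.1 days.

274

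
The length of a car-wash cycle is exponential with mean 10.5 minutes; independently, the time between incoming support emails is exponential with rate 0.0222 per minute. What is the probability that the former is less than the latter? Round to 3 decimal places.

0.811

λ_1 = 1/10.5 = 0.0952381, λ_2 = 0.0222.
For independent exponentials, P(the former < the latter) = λ_1/(λ_1+λ_2) = 0.0952381/0.117438 ≈ 0.811.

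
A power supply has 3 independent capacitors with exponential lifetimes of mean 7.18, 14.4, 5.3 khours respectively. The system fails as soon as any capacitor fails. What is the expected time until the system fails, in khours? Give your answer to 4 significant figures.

2.516

The first failure time is exponential with rate Σλ_i = 1/7.18 + 1/14.4 + 1/5.3 = 0.397399 per khour.
E[min] = 1/Σλ = 1/0.397399 = 2.51636 khours.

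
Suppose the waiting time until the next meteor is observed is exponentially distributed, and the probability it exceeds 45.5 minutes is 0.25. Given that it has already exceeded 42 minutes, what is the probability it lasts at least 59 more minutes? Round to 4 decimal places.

0.1657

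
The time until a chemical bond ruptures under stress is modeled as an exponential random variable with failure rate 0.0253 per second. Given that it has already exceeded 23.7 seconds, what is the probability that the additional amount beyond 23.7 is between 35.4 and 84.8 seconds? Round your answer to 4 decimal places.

Memoryless: the residual past 23.7 is again Exp(λ).
P(35.4 < residual < 84.8) = e^(−λ·35.4) − e^(−λ·84.8) = 0.40835 − 0.11702 ≈ 0.2913.

0.2913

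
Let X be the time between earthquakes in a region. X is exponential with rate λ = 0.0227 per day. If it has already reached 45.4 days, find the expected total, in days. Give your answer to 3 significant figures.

By memorylessness, E[X | X > 45.4] = 45.4 + 1/λ = 45.4 + 44.0529 = 89.4529 days.

89.5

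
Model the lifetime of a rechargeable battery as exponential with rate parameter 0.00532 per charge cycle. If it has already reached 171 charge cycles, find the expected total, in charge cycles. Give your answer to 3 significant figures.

359

By memorylessness, E[X | X > 171] = 171 + 1/λ = 171 + 187.97 = 358.97 charge cycles.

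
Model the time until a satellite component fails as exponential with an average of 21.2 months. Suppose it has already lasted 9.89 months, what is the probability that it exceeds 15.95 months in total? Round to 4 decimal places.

The rate is λ = 1/21.2 = 0.0471698 per month.
By the memoryless property, P(X > 9.89+6.06 | X > 9.89) = P(X > 6.06).
P(X > 6.06) = e^(−0.28585) ≈ 0.7514.

0.7514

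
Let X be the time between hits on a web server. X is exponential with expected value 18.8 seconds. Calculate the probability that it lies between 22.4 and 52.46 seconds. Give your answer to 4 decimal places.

The rate is λ = 1/18.8 = 0.0531915 per second.
P(22.4 < X < 52.46) = e^(−λ·22.4) − e^(−λ·52.46) = 0.30377 − 0.06140 ≈ 0.2424.

0.2424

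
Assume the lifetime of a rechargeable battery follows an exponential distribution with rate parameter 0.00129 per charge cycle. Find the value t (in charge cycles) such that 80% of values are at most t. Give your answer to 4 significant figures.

1248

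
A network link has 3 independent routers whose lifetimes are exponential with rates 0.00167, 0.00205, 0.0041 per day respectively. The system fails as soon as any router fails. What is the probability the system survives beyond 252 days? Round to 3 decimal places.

The time to first failure is exponential with rate Σλ = 0.00167 + 0.00205 + 0.0041 = 0.00782.
P(min > 252) = e^(−0.00782·252) = e^(−1.9706) ≈ 0.139.

0.139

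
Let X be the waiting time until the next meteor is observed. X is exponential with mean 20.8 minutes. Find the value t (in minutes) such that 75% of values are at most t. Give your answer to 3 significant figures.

28.8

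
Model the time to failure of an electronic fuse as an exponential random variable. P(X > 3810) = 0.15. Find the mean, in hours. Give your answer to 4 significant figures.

2008

e^(−λ·3810) = 0.15 ⇒ λ = −ln(0.15)/3810 = 0.000497932.
Mean = 1/λ = 2008.31 hours.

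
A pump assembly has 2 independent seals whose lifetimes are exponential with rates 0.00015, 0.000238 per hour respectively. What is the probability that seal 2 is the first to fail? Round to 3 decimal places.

0.613

The time to first failure is exponential with rate Σλ = 0.00015 + 0.000238 = 0.000388.
P(seal 2 first) = λ_2/Σλ = 0.000238/0.000388 ≈ 0.613.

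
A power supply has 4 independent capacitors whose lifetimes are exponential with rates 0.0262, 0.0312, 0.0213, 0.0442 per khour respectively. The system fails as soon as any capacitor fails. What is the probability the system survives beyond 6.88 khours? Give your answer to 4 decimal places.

0.4293

The time to first failure is exponential with rate Σλ = 0.0262 + 0.0312 + 0.0213 + 0.0442 = 0.1229.
P(min > 6.88) = e^(−0.1229·6.88) = e^(−0.84555) ≈ 0.4293.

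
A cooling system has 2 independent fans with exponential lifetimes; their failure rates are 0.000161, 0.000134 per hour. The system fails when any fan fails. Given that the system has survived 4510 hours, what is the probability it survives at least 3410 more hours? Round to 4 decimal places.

0.3657

Time to first failure ~ Exp(Σλ) with Σλ = 0.000295.
By memorylessness, P(T > 4510+3410 | T > 4510) = P(T > 3410) = e^(−0.000295·3410) ≈ 0.3657.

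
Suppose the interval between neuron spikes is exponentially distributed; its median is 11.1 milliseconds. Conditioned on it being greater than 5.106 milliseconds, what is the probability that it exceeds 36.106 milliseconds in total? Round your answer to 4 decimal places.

For an exponential, median = ln(2)/λ, so λ = ln 2 / 11.1 = 0.0624457 per millisecond.
The exponential is memoryless, so the remaining time is again Exp(λ): the condition X > 5.106 is irrelevant.
P(X > 31) = e^(−1.9358) ≈ 0.1443.

0.1443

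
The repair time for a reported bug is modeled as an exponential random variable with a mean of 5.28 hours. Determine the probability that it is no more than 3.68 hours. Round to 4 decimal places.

0.5019

The rate is λ = 1/5.28 = 0.189394 per hour.
P(X ≤ 3.68) = 1 − e^(−λ·3.68) = 1 − e^(−0.69697) ≈ 0.5019.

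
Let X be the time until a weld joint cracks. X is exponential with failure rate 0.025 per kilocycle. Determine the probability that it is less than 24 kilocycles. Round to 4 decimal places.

0.4512

P(X ≤ 24) = 1 − e^(−λ·24) = 1 − e^(−0.6) ≈ 0.4512.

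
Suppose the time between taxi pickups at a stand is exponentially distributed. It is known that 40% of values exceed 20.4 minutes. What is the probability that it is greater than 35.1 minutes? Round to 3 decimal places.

0.207

e^(−λ·20.4) = 0.40 ⇒ λ = −ln(0.40)/20.4 = 0.0449162.
P(X > 35.1) = e^(−0.0449162·35.1) = e^(−1.5766) ≈ 0.207.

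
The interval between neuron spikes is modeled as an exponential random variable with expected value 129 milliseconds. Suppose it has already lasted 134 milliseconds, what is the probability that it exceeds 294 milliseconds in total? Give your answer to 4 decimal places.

The rate is λ = 1/129 = 0.00775194 per millisecond.
The exponential is memoryless, so the remaining time is again Exp(λ): the condition X > 134 is irrelevant.
P(X > 160) = e^(−1.2403) ≈ 0.2893.

0.2893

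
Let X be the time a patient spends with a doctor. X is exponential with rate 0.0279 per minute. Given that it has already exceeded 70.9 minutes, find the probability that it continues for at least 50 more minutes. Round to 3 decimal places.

0.248

By the memoryless property, P(X > 70.9+50 | X > 70.9) = P(X > 50).
P(X > 50) = e^(−1.395) ≈ 0.248.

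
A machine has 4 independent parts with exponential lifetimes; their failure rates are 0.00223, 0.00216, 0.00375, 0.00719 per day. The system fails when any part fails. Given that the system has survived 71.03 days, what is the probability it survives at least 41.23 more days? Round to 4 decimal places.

0.5315

Time to first failure ~ Exp(Σλ) with Σλ = 0.01533.
By memorylessness, P(T > 71.03+41.23 | T > 71.03) = P(T > 41.23) = e^(−0.01533·41.23) ≈ 0.5315.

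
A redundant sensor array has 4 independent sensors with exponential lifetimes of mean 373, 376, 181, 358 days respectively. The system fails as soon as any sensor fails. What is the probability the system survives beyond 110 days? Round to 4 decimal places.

0.2226

The first failure time is exponential with rate Σλ_i = 1/373 + 1/376 + 1/181 + 1/358 = 0.0136587 per day.
P(min > 110) = e^(−0.0136587·110) = e^(−1.5025) ≈ 0.2226.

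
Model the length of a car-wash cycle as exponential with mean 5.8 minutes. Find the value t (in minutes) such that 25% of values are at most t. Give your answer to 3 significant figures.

1.67

The rate is λ = 1/5.8 = 0.172414 per minute.
Set 1 − e^(−λt) = 0.25, so t = −ln(0.75)/λ = 0.28768/0.172414 ≈ 1.66856 minutes.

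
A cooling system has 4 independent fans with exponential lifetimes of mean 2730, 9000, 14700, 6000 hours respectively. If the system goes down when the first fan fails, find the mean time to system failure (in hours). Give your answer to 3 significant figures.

The first failure time is exponential with rate Σλ_i = 1/2730 + 1/9000 + 1/14700 + 1/6000 = 0.000712105 per hour.
E[min] = 1/Σλ = 1/0.000712105 = 1404.29 hours.

1400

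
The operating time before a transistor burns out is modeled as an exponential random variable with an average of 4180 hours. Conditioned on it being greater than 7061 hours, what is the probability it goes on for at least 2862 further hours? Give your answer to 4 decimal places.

0.5042

The rate is λ = 1/4180 = 0.000239234 per hour.
The exponential is memoryless, so the remaining time is again Exp(λ): the condition X > 7061 is irrelevant.
P(X > 2862) = e^(−0.68469) ≈ 0.5042.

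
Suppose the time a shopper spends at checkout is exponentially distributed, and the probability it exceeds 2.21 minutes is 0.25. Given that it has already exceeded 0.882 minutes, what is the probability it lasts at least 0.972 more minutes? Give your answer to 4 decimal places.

From e^(−λ·2.21) = 0.25, λ = −ln(0.25)/2.21 = 0.627283.
Memoryless: P(X > 0.882+0.972 | X > 0.882) = P(X > 0.972) = e^(−0.627283·0.972) ≈ 0.5435.

0.5435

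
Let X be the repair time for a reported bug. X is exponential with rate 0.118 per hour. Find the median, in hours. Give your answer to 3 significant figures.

5.87

Set 1 − e^(−λt) = 0.5, so t = −ln(0.5)/λ = 0.69315/0.118 ≈ 5.87413 hours.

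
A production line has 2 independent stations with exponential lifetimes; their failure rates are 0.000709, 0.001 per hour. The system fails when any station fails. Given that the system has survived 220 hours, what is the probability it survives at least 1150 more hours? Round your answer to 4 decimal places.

0.1401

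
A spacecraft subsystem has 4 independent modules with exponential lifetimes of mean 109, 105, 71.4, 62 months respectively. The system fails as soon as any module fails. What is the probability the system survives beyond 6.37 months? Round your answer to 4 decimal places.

0.7327

The first failure time is exponential with rate Σλ_i = 1/109 + 1/105 + 1/71.4 + 1/62 = 0.0488328 per month.
P(min > 6.37) = e^(−0.0488328·6.37) = e^(−0.31106) ≈ 0.7327.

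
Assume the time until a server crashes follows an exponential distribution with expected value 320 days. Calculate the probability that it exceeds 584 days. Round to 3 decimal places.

0.161

The rate is λ = 1/320 = 0.003125 per day.
P(X > 584) = e^(−λ·584) = e^(−1.825) ≈ 0.161.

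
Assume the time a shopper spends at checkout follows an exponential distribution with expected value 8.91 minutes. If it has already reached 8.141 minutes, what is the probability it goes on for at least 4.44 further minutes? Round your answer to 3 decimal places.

0.608

The rate is λ = 1/8.91 = 0.112233 per minute.
The exponential is memoryless, so the remaining time is again Exp(λ): the condition X > 8.141 is irrelevant.
P(X > 4.44) = e^(−0.49832) ≈ 0.608.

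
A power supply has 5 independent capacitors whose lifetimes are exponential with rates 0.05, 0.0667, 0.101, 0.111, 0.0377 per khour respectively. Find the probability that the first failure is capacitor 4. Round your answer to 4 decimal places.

0.3029

The time to first failure is exponential with rate Σλ = 0.05 + 0.0667 + 0.101 + 0.111 + 0.0377 = 0.3664.
P(capacitor 4 first) = λ_4/Σλ = 0.111/0.3664 ≈ 0.3029.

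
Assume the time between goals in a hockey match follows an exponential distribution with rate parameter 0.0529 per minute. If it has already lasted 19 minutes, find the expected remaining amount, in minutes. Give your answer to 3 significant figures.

18.9

By memorylessness, the remaining amount past any threshold is again Exp(λ) with mean 1/λ = 18.9036 minutes.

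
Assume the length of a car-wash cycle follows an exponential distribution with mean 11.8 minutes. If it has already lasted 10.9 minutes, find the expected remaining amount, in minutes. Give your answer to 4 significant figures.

The rate is λ = 1/11.8 = 0.0847458 per minute.
By memorylessness, the remaining amount past any threshold is again Exp(λ) with mean 1/λ = 11.8 minutes.

11.80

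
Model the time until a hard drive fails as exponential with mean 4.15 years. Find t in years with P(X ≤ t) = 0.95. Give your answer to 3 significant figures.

The rate is λ = 1/4.15 = 0.240964 per year.
Set 1 − e^(−λt) = 0.95, so t = −ln(0.05)/λ = 2.9957/0.240964 ≈ 12.4323 years.

12.4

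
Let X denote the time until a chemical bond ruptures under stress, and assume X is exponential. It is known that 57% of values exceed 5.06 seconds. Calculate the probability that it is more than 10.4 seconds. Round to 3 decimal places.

e^(−λ·5.06) = 0.57 ⇒ λ = −ln(0.57)/5.06 = 0.111091.
P(X > 10.4) = e^(−0.111091·10.4) = e^(−1.1553) ≈ 0.315.

0.315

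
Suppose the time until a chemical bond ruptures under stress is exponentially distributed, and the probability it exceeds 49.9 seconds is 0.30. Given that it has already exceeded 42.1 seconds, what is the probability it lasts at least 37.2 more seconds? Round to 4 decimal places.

From e^(−λ·49.9) = 0.30, λ = −ln(0.30)/49.9 = 0.0241277.
Memoryless: P(X > 42.1+37.2 | X > 42.1) = P(X > 37.2) = e^(−0.0241277·37.2) ≈ 0.4076.

0.4076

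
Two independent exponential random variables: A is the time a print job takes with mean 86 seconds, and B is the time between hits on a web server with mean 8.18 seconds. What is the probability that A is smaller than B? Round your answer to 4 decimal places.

0.0869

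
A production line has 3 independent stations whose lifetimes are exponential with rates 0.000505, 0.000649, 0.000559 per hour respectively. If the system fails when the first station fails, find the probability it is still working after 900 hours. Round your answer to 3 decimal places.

The time to first failure is exponential with rate Σλ = 0.000505 + 0.000649 + 0.000559 = 0.001713.
P(min > 900) = e^(−0.001713·900) = e^(−1.5417) ≈ 0.214.

0.214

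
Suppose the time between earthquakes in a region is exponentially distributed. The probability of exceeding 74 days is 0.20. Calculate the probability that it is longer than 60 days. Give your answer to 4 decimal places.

0.2712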